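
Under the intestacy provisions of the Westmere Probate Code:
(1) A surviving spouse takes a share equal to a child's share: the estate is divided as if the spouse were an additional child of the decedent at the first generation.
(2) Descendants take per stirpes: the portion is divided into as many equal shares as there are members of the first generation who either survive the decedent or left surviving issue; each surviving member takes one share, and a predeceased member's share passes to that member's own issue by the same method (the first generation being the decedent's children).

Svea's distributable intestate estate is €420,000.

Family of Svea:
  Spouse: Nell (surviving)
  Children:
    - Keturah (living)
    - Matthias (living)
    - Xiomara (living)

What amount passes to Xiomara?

The spouse counts as an additional share at the children's level, so there are 4 primary shares of €105,000. Nell takes one such share (€105,000).
The children's combined portion (€315,000) is divided into 3 shares of €105,000: Keturah, Matthias, and Xiomara each take €105,000.

Xiomara receives €105,000.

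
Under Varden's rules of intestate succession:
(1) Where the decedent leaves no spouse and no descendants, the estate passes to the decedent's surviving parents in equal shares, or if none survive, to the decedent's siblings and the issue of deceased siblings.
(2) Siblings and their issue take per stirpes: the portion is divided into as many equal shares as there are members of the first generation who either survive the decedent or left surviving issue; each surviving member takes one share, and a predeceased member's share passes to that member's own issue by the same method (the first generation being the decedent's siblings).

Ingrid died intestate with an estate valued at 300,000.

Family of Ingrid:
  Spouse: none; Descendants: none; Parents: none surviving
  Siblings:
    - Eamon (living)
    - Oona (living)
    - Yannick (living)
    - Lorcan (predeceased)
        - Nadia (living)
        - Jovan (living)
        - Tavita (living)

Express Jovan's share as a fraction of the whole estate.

Jovan receives 1/12 of the estate.

The entire 300,000 passes to the siblings and their issue.
That amount (300,000) is divided into 4 shares of 75,000: Eamon, Oona, and Yannick each take 75,000; Lorcan's 75,000 share passes to Lorcan's issue.
Lorcan's share (75,000) is divided into 3 shares of 25,000: Nadia, Jovan, and Tavita each take 25,000.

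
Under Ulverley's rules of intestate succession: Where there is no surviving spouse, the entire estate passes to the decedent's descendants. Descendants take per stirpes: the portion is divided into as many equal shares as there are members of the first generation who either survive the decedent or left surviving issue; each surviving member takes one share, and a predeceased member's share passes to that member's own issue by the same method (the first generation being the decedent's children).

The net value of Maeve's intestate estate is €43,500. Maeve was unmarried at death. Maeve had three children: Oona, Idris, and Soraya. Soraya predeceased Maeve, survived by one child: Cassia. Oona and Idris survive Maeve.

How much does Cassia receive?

The entire €43,500 passes to the descendants.
That amount (€43,500) is divided into 3 shares of €14,500: Oona and Idris each take €14,500; Soraya's €14,500 share passes to Soraya's issue.
Soraya's share (€14,500) passes entirely to Cassia.

Cassia receives €14,500.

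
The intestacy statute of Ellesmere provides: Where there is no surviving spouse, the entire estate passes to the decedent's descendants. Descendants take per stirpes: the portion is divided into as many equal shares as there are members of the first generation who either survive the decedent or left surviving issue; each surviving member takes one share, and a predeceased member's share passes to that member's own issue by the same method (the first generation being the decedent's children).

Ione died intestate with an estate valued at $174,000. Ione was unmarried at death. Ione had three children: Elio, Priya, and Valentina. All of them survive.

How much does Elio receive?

Elio receives $58,000.

The entire $174,000 passes to the descendants.
That amount ($174,000) is divided into 3 shares of $58,000: Elio, Priya, and Valentina each take $58,000.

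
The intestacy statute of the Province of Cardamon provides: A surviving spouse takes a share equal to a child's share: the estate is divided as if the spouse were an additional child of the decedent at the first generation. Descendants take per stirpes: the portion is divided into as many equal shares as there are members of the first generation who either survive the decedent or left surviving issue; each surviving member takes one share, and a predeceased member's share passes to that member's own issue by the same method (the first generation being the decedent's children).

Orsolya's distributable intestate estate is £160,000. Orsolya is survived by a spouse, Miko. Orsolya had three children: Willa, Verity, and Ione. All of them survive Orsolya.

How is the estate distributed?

Miko: £40,000; Willa: £40,000; Verity: £40,000; Ione: £40,000

The spouse counts as an additional share at the children's level, so there are 4 primary shares of £40,000. Miko takes one such share (£40,000).
The children's combined portion (£120,000) is divided into 3 shares of £40,000: Willa, Verity, and Ione each take £40,000.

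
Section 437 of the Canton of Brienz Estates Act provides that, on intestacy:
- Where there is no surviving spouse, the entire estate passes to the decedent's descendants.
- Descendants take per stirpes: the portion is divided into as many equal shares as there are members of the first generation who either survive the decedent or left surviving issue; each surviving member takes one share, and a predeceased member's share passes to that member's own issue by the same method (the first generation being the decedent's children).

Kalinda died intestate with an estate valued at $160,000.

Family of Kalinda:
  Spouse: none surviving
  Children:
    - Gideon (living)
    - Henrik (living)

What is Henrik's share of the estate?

Henrik receives $80,000.

The entire $160,000 passes to the descendants.
That amount ($160,000) is divided into 2 shares of $80,000: Gideon and Henrik each take $80,000.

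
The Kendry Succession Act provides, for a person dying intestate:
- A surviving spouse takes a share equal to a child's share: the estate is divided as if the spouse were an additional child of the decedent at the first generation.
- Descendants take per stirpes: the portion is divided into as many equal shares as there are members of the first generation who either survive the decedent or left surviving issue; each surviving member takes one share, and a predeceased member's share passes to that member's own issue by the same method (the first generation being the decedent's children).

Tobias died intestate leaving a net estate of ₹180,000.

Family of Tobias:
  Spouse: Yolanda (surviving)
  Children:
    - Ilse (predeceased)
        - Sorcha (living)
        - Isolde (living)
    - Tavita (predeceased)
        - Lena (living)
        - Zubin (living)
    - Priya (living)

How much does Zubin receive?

Zubin receives ₹22,500.

The spouse counts as an additional share at the children's level, so there are 4 primary shares of ₹45,000. Yolanda takes one such share (₹45,000).
The children's combined portion (₹135,000) is divided into 3 shares of ₹45,000: Priya takes ₹45,000; Ilse's ₹45,000 share passes to Ilse's issue; Tavita's ₹45,000 share passes to Tavita's issue.
Ilse's share (₹45,000) is divided into 2 shares of ₹22,500: Sorcha and Isolde each take ₹22,500.
Tavita's share (₹45,000) is divided into 2 shares of ₹22,500: Lena and Zubin each take ₹22,500.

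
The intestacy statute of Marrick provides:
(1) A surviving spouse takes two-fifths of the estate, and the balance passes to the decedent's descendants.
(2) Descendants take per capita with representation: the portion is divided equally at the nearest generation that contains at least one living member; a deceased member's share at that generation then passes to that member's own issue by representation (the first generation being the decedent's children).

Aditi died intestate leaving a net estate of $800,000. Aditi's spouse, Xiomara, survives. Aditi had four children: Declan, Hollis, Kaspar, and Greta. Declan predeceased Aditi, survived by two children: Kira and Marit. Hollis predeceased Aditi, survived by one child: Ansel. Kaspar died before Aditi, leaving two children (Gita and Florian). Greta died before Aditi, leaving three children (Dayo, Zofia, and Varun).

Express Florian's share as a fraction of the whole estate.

Florian receives 3/40 of the estate.

Xiomara takes two-fifths of $800,000 = $320,000. The remaining $480,000 passes to the descendants.
No child survives, so the initial division is made at the grandchildren's generation.
The descendants' portion ($480,000) is divided into 8 shares of $60,000: Kira, Marit, Ansel, Gita, Florian, Dayo, Zofia, and Varun each take $60,000.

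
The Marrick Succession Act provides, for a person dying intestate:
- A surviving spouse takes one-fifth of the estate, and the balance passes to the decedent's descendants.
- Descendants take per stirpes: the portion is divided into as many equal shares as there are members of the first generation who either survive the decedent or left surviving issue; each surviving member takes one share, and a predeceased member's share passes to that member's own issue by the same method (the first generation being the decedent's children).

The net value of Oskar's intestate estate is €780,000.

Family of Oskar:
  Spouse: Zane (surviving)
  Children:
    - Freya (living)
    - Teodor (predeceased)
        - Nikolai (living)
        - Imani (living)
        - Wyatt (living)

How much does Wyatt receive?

Zane takes one-fifth of €780,000 = €156,000. The remaining €624,000 passes to the descendants.
The descendants' portion (€624,000) is divided into 2 shares of €312,000: Freya takes €312,000; Teodor's €312,000 share passes to Teodor's issue.
Teodor's share (€312,000) is divided into 3 shares of €104,000: Nikolai, Imani, and Wyatt each take €104,000.

Wyatt receives €104,000.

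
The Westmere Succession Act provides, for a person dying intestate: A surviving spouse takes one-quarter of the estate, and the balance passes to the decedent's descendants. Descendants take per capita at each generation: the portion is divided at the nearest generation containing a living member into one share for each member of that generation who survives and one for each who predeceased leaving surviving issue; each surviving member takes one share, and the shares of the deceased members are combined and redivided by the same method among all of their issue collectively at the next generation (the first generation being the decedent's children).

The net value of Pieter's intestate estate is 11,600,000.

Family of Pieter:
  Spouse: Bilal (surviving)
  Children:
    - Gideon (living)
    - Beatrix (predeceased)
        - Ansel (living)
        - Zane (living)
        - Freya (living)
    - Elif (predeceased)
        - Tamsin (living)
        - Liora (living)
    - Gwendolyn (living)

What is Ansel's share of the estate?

Bilal takes one-quarter of 11,600,000 = 2,900,000. The remaining 8,700,000 passes to the descendants.
The descendants' portion (8,700,000) is divided at the children's generation into 4 shares of 2,175,000. Gideon and Gwendolyn each take 2,175,000. The 2 shares of the deceased (Beatrix and Elif) are combined into a pool of 4,350,000.
That pool (4,350,000) is divided at the grandchildren's generation equally among Ansel, Zane, Freya, Tamsin, and Liora: 870,000 each.

Ansel receives 870,000.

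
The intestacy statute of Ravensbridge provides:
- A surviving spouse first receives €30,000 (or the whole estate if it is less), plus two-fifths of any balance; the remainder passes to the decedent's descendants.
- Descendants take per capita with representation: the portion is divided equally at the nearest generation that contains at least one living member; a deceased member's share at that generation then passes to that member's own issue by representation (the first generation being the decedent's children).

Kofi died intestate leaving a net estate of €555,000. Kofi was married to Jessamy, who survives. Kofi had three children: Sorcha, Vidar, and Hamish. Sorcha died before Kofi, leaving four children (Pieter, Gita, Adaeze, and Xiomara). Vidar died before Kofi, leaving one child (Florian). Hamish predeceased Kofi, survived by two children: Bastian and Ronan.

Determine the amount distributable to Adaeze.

Jessamy first takes €30,000, leaving a balance of €525,000. Jessamy then takes two-fifths of the balance (€210,000), for a total of €240,000. The remaining €315,000 passes to the descendants.
No child survives, so the initial division is made at the grandchildren's generation.
The descendants' portion (€315,000) is divided into 7 shares of €45,000: Pieter, Gita, Adaeze, Xiomara, Florian, Bastian, and Ronan each take €45,000.

Adaeze receives €45,000.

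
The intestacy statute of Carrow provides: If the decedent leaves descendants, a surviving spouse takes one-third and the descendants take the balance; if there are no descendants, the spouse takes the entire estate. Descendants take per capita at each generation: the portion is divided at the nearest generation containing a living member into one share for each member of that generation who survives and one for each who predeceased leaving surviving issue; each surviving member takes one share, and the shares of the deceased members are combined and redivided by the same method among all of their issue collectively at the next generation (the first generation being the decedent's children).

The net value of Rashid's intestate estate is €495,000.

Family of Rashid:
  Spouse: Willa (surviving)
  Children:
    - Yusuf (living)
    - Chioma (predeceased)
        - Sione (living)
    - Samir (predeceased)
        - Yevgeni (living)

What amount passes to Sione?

Willa takes one-third of €495,000 = €165,000. The remaining €330,000 passes to the descendants.
The descendants' portion (€330,000) is divided at the children's generation into 3 shares of €110,000. Yusuf takes €110,000. The 2 shares of the deceased (Chioma and Samir) are combined into a pool of €220,000.
That pool (€220,000) is divided at the grandchildren's generation equally among Sione and Yevgeni: €110,000 each.

Sione receives €110,000.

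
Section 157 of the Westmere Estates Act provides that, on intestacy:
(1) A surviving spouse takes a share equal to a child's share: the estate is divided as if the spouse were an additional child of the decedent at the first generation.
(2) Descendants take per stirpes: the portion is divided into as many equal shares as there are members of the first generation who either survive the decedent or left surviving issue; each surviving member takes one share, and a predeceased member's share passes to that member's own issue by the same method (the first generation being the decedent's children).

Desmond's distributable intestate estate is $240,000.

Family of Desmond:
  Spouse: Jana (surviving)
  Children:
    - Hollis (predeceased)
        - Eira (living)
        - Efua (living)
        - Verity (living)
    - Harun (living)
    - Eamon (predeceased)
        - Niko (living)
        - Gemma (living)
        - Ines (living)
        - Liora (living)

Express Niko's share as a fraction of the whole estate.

Niko receives 1/16 of the estate.

The spouse counts as an additional share at the children's level, so there are 4 primary shares of $60,000. Jana takes one such share ($60,000).
The children's combined portion ($180,000) is divided into 3 shares of $60,000: Harun takes $60,000; Hollis's $60,000 share passes to Hollis's issue; Eamon's $60,000 share passes to Eamon's issue.
Hollis's share ($60,000) is divided into 3 shares of $20,000: Eira, Efua, and Verity each take $20,000.
Eamon's share ($60,000) is divided into 4 shares of $15,000: Niko, Gemma, Ines, and Liora each take $15,000.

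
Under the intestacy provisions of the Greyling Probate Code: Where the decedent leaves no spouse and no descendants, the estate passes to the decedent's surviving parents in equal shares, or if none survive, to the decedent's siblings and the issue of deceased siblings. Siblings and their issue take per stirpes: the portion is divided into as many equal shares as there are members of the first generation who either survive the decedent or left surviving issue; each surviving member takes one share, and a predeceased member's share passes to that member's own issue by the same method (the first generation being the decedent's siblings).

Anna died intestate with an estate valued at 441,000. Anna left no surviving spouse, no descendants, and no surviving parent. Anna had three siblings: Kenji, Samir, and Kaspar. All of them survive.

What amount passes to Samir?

Samir receives 147,000.

The entire 441,000 passes to the siblings and their issue.
That amount (441,000) is divided into 3 shares of 147,000: Kenji, Samir, and Kaspar each take 147,000.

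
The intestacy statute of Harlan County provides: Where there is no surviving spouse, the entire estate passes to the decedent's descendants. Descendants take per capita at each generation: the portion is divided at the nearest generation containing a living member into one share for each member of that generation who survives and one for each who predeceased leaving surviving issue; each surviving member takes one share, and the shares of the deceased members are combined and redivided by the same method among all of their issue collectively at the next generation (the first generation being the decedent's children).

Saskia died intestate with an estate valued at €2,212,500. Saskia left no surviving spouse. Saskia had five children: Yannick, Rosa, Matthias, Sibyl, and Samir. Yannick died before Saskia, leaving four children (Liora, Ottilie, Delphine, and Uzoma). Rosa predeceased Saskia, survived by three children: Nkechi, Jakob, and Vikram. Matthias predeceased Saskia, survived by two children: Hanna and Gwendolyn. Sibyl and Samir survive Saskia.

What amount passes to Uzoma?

Uzoma receives €147,500.

The entire €2,212,500 passes to the descendants.
That amount (€2,212,500) is divided at the children's generation into 5 shares of €442,500. Sibyl and Samir each take €442,500. The 3 shares of the deceased (Yannick, Rosa, and Matthias) are combined into a pool of €1,327,500.
That pool (€1,327,500) is divided at the grandchildren's generation equally among Liora, Ottilie, Delphine, Uzoma, Nkechi, Jakob, Vikram, Hanna, and Gwendolyn: €147,500 each.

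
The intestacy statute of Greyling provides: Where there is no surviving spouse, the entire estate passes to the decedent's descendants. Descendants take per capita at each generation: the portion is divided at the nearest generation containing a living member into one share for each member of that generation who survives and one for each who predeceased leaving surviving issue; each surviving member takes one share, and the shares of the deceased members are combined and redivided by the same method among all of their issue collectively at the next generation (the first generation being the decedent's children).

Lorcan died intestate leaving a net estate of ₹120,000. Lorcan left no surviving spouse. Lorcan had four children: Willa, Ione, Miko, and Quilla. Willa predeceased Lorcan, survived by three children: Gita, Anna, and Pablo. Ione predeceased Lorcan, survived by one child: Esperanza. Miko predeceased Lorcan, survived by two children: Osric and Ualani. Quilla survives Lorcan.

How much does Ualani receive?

The entire ₹120,000 passes to the descendants.
That amount (₹120,000) is divided at the children's generation into 4 shares of ₹30,000. Quilla takes ₹30,000. The 3 shares of the deceased (Willa, Ione, and Miko) are combined into a pool of ₹90,000.
That pool (₹90,000) is divided at the grandchildren's generation equally among Gita, Anna, Pablo, Esperanza, Osric, and Ualani: ₹15,000 each.

Ualani receives ₹15,000.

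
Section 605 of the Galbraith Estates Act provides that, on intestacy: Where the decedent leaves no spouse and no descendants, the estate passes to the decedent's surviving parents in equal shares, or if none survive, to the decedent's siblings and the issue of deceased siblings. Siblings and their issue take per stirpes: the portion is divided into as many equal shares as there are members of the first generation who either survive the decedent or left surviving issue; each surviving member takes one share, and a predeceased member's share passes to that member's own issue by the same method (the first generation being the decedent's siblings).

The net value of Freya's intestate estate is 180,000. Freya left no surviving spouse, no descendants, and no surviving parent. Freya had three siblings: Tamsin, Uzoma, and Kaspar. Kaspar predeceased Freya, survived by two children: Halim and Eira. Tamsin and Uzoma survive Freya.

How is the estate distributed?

Tamsin: 60,000; Uzoma: 60,000; Halim: 30,000; Eira: 30,000

The entire 180,000 passes to the siblings and their issue.
That amount (180,000) is divided into 3 shares of 60,000: Tamsin and Uzoma each take 60,000; Kaspar's 60,000 share passes to Kaspar's issue.
Kaspar's share (60,000) is divided into 2 shares of 30,000: Halim and Eira each take 30,000.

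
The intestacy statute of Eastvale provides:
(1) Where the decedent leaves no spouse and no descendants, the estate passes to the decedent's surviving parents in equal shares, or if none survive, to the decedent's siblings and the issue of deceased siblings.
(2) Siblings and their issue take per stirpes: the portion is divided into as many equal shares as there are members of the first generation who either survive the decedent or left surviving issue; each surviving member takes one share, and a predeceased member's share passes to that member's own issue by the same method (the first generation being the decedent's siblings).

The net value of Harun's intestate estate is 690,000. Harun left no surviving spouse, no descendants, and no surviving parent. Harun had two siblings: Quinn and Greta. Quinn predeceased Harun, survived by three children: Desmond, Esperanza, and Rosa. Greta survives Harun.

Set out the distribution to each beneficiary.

The entire 690,000 passes to the siblings and their issue.
That amount (690,000) is divided into 2 shares of 345,000: Greta takes 345,000; Quinn's 345,000 share passes to Quinn's issue.
Quinn's share (345,000) is divided into 3 shares of 115,000: Desmond, Esperanza, and Rosa each take 115,000.

Desmond: 115,000; Esperanza: 115,000; Rosa: 115,000; Greta: 345,000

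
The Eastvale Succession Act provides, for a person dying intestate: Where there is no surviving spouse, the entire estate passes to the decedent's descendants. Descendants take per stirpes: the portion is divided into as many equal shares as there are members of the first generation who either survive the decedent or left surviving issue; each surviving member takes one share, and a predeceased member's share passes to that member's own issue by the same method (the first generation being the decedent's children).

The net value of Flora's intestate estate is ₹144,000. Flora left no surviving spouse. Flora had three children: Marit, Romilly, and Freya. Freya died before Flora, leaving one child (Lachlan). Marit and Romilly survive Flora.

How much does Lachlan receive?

The entire ₹144,000 passes to the descendants.
That amount (₹144,000) is divided into 3 shares of ₹48,000: Marit and Romilly each take ₹48,000; Freya's ₹48,000 share passes to Freya's issue.
Freya's share (₹48,000) passes entirely to Lachlan.

Lachlan receives ₹48,000.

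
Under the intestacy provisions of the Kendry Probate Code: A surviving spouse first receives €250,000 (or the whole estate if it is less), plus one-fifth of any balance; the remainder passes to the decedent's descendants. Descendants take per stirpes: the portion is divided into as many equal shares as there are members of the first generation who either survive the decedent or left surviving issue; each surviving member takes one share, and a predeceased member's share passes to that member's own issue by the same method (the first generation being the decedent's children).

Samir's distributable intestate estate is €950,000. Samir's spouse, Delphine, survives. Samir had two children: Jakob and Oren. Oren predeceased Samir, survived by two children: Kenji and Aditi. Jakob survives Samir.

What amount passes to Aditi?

Aditi receives €140,000.

Delphine first takes €250,000, leaving a balance of €700,000. Delphine then takes one-fifth of the balance (€140,000), for a total of €390,000. The remaining €560,000 passes to the descendants.
The descendants' portion (€560,000) is divided into 2 shares of €280,000: Jakob takes €280,000; Oren's €280,000 share passes to Oren's issue.
Oren's share (€280,000) is divided into 2 shares of €140,000: Kenji and Aditi each take €140,000.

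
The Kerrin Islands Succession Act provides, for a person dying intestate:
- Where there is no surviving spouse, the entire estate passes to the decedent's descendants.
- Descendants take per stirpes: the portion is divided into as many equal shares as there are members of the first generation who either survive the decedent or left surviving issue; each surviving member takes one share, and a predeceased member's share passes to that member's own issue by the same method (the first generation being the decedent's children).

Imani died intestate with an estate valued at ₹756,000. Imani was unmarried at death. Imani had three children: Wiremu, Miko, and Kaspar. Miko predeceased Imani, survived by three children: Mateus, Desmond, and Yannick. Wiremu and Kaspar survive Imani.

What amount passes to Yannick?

Yannick receives ₹84,000.

The entire ₹756,000 passes to the descendants.
That amount (₹756,000) is divided into 3 shares of ₹252,000: Wiremu and Kaspar each take ₹252,000; Miko's ₹252,000 share passes to Miko's issue.
Miko's share (₹252,000) is divided into 3 shares of ₹84,000: Mateus, Desmond, and Yannick each take ₹84,000.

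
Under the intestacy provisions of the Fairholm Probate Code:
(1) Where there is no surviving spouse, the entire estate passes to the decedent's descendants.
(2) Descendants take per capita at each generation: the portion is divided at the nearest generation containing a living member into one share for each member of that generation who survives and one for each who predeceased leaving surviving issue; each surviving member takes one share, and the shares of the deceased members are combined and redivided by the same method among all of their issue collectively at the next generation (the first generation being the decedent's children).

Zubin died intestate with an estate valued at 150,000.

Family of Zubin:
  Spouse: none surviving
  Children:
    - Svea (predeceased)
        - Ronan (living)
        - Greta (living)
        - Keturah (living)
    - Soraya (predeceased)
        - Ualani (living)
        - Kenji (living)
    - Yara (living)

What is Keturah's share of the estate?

Keturah receives 20,000.

The entire 150,000 passes to the descendants.
That amount (150,000) is divided at the children's generation into 3 shares of 50,000. Yara takes 50,000. The 2 shares of the deceased (Svea and Soraya) are combined into a pool of 100,000.
That pool (100,000) is divided at the grandchildren's generation equally among Ronan, Greta, Keturah, Ualani, and Kenji: 20,000 each.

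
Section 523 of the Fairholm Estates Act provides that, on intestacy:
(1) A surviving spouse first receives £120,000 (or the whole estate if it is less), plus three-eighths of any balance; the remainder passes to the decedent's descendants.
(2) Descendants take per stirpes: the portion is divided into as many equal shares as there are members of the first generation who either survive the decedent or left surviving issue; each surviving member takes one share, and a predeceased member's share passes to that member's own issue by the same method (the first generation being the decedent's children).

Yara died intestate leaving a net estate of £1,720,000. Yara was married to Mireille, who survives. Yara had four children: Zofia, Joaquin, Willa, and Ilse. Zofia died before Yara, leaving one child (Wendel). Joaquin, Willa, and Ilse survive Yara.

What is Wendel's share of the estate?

Wendel receives £250,000.

Mireille first takes £120,000, leaving a balance of £1,600,000. Mireille then takes three-eighths of the balance (£600,000), for a total of £720,000. The remaining £1,000,000 passes to the descendants.
The descendants' portion (£1,000,000) is divided into 4 shares of £250,000: Joaquin, Willa, and Ilse each take £250,000; Zofia's £250,000 share passes to Zofia's issue.
Zofia's share (£250,000) passes entirely to Wendel.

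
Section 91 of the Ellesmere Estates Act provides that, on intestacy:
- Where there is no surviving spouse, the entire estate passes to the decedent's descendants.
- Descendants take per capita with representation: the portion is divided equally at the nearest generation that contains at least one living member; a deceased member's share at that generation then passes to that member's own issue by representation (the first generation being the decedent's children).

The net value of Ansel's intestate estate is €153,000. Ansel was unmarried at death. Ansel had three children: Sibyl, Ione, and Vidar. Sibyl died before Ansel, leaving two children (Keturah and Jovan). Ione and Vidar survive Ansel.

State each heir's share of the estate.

The entire €153,000 passes to the descendants.
That amount (€153,000) is divided into 3 shares of €51,000: Ione and Vidar each take €51,000; Sibyl's €51,000 share passes to Sibyl's issue.
Sibyl's share (€51,000) is divided into 2 shares of €25,500: Keturah and Jovan each take €25,500.

Keturah: €25,500; Jovan: €25,500; Ione: €51,000; Vidar: €51,000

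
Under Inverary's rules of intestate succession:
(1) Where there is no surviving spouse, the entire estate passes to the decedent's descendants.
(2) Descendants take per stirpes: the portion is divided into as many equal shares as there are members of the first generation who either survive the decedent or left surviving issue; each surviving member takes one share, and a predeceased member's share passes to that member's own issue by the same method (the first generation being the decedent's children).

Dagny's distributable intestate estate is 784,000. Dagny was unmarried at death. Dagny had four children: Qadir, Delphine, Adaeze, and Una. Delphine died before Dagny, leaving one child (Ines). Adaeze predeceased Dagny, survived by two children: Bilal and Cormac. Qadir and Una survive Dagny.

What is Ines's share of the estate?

The entire 784,000 passes to the descendants.
That amount (784,000) is divided into 4 shares of 196,000: Qadir and Una each take 196,000; Delphine's 196,000 share passes to Delphine's issue; Adaeze's 196,000 share passes to Adaeze's issue.
Delphine's share (196,000) passes entirely to Ines.
Adaeze's share (196,000) is divided into 2 shares of 98,000: Bilal and Cormac each take 98,000.

Ines receives 196,000.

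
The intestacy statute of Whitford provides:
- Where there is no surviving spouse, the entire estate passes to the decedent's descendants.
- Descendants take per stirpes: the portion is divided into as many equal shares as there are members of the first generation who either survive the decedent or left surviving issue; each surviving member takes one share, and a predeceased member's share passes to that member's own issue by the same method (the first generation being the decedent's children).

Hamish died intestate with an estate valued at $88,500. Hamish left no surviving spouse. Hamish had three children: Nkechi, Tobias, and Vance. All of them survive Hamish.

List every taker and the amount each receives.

Nkechi: $29,500; Tobias: $29,500; Vance: $29,500

The entire $88,500 passes to the descendants.
That amount ($88,500) is divided into 3 shares of $29,500: Nkechi, Tobias, and Vance each take $29,500.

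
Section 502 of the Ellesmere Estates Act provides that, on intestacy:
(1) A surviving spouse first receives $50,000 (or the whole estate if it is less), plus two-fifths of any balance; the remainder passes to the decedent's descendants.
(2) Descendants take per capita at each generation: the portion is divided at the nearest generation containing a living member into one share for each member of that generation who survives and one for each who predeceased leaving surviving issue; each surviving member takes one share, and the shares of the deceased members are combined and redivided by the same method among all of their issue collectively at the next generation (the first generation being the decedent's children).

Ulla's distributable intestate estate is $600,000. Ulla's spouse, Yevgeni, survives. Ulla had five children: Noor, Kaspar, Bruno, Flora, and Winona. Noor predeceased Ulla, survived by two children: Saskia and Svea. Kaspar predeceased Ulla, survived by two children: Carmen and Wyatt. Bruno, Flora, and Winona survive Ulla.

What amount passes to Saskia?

Saskia receives $33,000.

Yevgeni first takes $50,000, leaving a balance of $550,000. Yevgeni then takes two-fifths of the balance ($220,000), for a total of $270,000. The remaining $330,000 passes to the descendants.
The descendants' portion ($330,000) is divided at the children's generation into 5 shares of $66,000. Bruno, Flora, and Winona each take $66,000. The 2 shares of the deceased (Noor and Kaspar) are combined into a pool of $132,000.
That pool ($132,000) is divided at the grandchildren's generation equally among Saskia, Svea, Carmen, and Wyatt: $33,000 each.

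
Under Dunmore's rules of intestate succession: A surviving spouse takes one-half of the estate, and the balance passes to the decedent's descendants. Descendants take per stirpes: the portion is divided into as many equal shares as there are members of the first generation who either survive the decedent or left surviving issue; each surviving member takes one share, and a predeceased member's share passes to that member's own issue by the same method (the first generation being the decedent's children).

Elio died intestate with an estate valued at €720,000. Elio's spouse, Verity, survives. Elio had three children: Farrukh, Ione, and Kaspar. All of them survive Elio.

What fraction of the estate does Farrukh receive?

Verity takes one-half of €720,000 = €360,000. The remaining €360,000 passes to the descendants.
The descendants' portion (€360,000) is divided into 3 shares of €120,000: Farrukh, Ione, and Kaspar each take €120,000.

Farrukh receives 1/6 of the estate.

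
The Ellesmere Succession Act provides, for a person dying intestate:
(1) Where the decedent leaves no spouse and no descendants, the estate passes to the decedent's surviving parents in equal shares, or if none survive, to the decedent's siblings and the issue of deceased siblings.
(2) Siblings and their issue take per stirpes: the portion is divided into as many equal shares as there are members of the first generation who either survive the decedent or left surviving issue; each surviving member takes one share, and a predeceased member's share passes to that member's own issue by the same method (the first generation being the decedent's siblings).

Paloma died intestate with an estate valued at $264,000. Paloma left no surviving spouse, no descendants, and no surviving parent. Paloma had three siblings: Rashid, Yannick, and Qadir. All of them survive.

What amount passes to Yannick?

The entire $264,000 passes to the siblings and their issue.
That amount ($264,000) is divided into 3 shares of $88,000: Rashid, Yannick, and Qadir each take $88,000.

Yannick receives $88,000.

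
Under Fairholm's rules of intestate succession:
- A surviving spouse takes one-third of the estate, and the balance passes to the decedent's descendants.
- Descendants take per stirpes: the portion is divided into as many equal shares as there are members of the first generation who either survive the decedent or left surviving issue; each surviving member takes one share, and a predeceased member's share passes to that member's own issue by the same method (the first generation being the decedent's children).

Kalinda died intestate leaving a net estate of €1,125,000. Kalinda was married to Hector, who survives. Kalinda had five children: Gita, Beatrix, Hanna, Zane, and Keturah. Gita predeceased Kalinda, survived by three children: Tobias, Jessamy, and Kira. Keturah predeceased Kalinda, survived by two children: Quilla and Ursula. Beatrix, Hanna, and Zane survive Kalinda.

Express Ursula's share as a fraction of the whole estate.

Ursula receives 1/15 of the estate.

Hector takes one-third of €1,125,000 = €375,000. The remaining €750,000 passes to the descendants.
The descendants' portion (€750,000) is divided into 5 shares of €150,000: Beatrix, Hanna, and Zane each take €150,000; Gita's €150,000 share passes to Gita's issue; Keturah's €150,000 share passes to Keturah's issue.
Gita's share (€150,000) is divided into 3 shares of €50,000: Tobias, Jessamy, and Kira each take €50,000.
Keturah's share (€150,000) is divided into 2 shares of €75,000: Quilla and Ursula each take €75,000.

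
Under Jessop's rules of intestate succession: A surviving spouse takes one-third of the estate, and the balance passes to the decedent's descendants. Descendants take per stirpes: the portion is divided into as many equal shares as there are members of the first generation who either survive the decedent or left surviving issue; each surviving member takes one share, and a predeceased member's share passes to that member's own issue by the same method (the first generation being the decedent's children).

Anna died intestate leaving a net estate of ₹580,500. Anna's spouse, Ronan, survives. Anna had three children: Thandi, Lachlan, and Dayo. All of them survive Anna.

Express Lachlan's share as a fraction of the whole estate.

Ronan takes one-third of ₹580,500 = ₹193,500. The remaining ₹387,000 passes to the descendants.
The descendants' portion (₹387,000) is divided into 3 shares of ₹129,000: Thandi, Lachlan, and Dayo each take ₹129,000.

Lachlan receives 2/9 of the estate.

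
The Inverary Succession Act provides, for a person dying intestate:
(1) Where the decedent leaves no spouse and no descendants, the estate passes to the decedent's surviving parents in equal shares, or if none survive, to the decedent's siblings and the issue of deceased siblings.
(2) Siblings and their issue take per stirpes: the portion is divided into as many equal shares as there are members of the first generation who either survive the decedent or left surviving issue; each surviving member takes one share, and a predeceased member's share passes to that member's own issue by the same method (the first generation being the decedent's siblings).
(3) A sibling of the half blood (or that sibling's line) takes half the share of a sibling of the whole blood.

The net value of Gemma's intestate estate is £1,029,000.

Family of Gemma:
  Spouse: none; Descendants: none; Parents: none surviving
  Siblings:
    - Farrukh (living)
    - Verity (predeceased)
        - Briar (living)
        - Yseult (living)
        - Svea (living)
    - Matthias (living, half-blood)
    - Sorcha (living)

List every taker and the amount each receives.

Farrukh: £294,000; Briar: £98,000; Yseult: £98,000; Svea: £98,000; Matthias: £147,000; Sorcha: £294,000

The entire £1,029,000 passes to the siblings and their issue.
Counting each half-blood sibling's line as half a unit, there are 7/2 units in £1,029,000, so one unit is £294,000. Whole-blood lines (Farrukh, Verity, and Sorcha) take £294,000 each; half-blood lines (Matthias) take £147,000 each.
Verity's share (£294,000) is divided into 3 shares of £98,000: Briar, Yseult, and Svea each take £98,000.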